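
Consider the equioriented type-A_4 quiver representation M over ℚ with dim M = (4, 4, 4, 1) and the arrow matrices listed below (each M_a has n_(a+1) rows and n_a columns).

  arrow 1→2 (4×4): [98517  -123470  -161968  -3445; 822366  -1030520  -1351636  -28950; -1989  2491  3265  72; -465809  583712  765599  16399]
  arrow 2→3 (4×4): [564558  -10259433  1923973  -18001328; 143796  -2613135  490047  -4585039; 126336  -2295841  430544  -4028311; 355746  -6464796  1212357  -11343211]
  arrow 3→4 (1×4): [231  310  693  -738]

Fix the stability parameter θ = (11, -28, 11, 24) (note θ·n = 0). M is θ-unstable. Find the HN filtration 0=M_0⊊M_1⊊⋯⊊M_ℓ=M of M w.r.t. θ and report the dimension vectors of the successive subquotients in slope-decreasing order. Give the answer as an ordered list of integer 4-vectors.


Interval decomposition of M: I[1,2], I[1,3]^2, I[1,4], I[3,3].
HN type (ℓ=3): μ^(1)=24; μ^(2)=11; μ^(3)=-17/2

((0, 0, 0, 1); (0, 0, 4, 0); (4, 4, 0, 0))


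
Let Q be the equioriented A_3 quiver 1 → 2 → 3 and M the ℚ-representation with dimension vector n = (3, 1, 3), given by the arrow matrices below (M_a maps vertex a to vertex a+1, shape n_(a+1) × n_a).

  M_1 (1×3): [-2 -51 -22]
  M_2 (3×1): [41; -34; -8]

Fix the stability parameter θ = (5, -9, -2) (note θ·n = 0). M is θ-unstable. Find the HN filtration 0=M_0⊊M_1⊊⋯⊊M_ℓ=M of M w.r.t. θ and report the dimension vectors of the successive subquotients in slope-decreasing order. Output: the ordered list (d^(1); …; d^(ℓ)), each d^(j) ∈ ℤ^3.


Via rank(M_{q-1}∘⋯∘M_p): M ≅ I[1,1]^2, I[1,3], I[3,3]^2.
μ_θ-semistable layers: μ^(1)=5; μ^(2)=-2

((2, 0, 0); (1, 1, 3))


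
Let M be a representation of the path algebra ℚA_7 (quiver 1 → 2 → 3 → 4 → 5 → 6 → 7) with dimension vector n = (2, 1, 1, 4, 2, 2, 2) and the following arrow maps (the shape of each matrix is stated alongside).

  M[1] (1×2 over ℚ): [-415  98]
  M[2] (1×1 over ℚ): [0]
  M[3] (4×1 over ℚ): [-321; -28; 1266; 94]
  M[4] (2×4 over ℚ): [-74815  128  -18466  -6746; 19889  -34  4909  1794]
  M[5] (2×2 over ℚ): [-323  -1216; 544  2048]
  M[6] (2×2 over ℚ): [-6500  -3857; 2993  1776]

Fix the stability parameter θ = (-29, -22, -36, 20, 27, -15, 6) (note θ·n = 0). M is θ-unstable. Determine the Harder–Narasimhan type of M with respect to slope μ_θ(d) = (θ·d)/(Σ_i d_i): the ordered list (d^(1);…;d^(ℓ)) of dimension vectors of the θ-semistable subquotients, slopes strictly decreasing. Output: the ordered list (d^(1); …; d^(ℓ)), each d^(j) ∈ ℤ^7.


Barcode: M ≅ I[1,1], I[1,2], I[3,7], I[4,4]^2, I[4,5], I[6,7]. HN layers by μ_θ (8 steps, strictly decreasing):
  μ^(1)=27; μ^(2)=20; μ^(3)=19/2; μ^(4)=6; μ^(5)=-15; μ^(6)=-22; μ^(7)=-29; μ^(8)=-36

((0, 0, 0, 0, 1, 0, 0); (0, 0, 0, 3, 0, 0, 0); (0, 0, 0, 1, 1, 1, 1); (0, 0, 0, 0, 0, 0, 1); (0, 0, 0, 0, 0, 1, 0); (0, 1, 0, 0, 0, 0, 0); (2, 0, 0, 0, 0, 0, 0); (0, 0, 1, 0, 0, 0, 0))


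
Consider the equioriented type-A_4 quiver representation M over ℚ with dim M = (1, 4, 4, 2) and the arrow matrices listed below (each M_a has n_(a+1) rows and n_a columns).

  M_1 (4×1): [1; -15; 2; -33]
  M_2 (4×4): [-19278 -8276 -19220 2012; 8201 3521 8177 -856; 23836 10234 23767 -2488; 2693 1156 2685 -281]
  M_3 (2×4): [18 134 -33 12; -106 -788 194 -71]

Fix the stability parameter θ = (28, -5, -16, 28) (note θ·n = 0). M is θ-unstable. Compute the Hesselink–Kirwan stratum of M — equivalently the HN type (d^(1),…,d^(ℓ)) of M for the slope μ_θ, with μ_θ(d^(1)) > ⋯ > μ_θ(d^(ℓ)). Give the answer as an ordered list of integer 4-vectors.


Interval decomposition of M: I[1,3], I[2,3], I[2,4]^2.
HN type (ℓ=3): μ^(1)=28; μ^(2)=7/3; μ^(3)=-21/2

((0, 0, 0, 2); (1, 1, 1, 0); (0, 3, 3, 0))


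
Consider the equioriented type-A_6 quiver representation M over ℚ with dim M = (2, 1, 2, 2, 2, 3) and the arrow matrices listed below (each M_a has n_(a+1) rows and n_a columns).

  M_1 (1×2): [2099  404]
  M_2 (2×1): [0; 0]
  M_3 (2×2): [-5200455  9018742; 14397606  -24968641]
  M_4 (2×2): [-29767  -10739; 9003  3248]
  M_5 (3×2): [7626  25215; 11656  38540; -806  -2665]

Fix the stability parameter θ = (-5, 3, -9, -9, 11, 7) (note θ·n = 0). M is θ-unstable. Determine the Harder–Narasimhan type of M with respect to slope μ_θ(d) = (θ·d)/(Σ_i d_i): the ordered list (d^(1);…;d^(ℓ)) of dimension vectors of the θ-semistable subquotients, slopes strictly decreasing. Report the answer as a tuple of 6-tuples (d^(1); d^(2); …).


Barcode: M ≅ I[1,1], I[1,2], I[3,5], I[3,6], I[6,6]^2. HN layers by μ_θ (6 steps, strictly decreasing):
  μ^(1)=11; μ^(2)=9; μ^(3)=7; μ^(4)=3; μ^(5)=-5; μ^(6)=-9

((0, 0, 0, 0, 1, 0); (0, 0, 0, 0, 1, 1); (0, 0, 0, 0, 0, 2); (0, 1, 0, 0, 0, 0); (2, 0, 0, 0, 0, 0); (0, 0, 2, 2, 0, 0))


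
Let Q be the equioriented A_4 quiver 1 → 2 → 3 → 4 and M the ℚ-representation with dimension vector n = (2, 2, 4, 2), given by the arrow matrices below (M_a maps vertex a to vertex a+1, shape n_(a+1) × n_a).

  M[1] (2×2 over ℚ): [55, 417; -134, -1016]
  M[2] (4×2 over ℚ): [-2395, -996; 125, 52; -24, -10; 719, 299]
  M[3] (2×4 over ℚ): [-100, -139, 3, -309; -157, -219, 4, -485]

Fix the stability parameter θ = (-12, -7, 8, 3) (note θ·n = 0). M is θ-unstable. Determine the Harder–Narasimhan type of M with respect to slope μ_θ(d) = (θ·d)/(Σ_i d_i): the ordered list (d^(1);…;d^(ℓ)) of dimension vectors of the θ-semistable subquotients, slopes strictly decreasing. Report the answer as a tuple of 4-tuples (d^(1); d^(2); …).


Via rank(M_{q-1}∘⋯∘M_p): M ≅ I[1,4]^2, I[3,3]^2.
μ_θ-semistable layers: μ^(1)=8; μ^(2)=11/2; μ^(3)=-7; μ^(4)=-12

((0, 0, 2, 0); (0, 0, 2, 2); (0, 2, 0, 0); (2, 0, 0, 0))


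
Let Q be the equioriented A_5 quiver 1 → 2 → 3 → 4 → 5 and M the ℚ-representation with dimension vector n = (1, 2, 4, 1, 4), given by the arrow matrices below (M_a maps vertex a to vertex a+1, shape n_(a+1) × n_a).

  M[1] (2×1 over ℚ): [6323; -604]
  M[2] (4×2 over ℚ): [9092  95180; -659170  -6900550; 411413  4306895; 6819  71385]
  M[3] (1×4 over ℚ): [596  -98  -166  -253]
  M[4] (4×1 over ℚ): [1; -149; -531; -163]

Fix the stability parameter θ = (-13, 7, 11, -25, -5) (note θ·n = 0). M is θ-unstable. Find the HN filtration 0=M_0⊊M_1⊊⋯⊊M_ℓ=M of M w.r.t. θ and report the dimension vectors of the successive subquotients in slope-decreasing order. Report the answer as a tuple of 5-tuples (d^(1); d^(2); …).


Via rank(M_{q-1}∘⋯∘M_p): M ≅ I[1,5], I[2,2], I[3,3]^3, I[5,5]^3.
μ_θ-semistable layers: μ^(1)=11; μ^(2)=7; μ^(3)=-3; μ^(4)=-5; μ^(5)=-13

((0, 0, 3, 0, 0); (0, 1, 0, 0, 0); (0, 1, 1, 1, 1); (0, 0, 0, 0, 3); (1, 0, 0, 0, 0))


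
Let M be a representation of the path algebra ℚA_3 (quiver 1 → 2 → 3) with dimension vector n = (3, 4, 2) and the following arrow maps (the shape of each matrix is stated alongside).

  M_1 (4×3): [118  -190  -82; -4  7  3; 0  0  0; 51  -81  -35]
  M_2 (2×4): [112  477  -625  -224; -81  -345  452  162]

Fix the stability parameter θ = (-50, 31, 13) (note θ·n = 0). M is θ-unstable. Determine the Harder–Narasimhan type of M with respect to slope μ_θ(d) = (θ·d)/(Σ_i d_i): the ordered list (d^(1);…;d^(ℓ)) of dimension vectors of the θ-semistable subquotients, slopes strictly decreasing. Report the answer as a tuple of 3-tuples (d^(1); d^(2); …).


Via rank(M_{q-1}∘⋯∘M_p): M ≅ I[1,1], I[1,2], I[1,3], I[2,2], I[2,3].
μ_θ-semistable layers: μ^(1)=31; μ^(2)=22; μ^(3)=-50

((0, 2, 0); (0, 2, 2); (3, 0, 0))


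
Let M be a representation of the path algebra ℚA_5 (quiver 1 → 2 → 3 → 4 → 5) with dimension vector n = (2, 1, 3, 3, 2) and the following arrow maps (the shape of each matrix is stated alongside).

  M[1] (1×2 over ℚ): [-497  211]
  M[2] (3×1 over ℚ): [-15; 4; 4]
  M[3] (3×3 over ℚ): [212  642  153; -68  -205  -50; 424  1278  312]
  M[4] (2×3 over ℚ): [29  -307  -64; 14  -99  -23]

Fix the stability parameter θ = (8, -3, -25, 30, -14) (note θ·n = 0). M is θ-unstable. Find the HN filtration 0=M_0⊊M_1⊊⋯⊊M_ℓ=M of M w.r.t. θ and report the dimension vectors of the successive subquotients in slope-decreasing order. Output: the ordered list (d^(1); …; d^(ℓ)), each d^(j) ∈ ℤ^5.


Via rank(M_{q-1}∘⋯∘M_p): M ≅ I[1,1], I[1,3], I[3,5]^2, I[4,4].
μ_θ-semistable layers: μ^(1)=30; μ^(2)=8; μ^(3)=-20/3; μ^(4)=-25

((0, 0, 0, 1, 0); (1, 0, 0, 2, 2); (1, 1, 1, 0, 0); (0, 0, 2, 0, 0))


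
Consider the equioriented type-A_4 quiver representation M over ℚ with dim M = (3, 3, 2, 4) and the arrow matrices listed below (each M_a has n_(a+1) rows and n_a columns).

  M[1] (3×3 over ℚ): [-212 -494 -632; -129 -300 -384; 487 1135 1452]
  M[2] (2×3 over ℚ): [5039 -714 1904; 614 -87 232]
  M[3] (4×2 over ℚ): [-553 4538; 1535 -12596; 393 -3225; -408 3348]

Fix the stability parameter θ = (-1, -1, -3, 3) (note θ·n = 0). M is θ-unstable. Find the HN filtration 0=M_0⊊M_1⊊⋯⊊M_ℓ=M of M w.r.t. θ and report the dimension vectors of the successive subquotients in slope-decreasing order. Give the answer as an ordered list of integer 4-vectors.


Via rank(M_{q-1}∘⋯∘M_p): M ≅ I[1,1], I[1,4]^2, I[2,2], I[4,4]^2.
μ_θ-semistable layers: μ^(1)=3; μ^(2)=-1; μ^(3)=-5/3

((0, 0, 0, 4); (1, 1, 0, 0); (2, 2, 2, 0))


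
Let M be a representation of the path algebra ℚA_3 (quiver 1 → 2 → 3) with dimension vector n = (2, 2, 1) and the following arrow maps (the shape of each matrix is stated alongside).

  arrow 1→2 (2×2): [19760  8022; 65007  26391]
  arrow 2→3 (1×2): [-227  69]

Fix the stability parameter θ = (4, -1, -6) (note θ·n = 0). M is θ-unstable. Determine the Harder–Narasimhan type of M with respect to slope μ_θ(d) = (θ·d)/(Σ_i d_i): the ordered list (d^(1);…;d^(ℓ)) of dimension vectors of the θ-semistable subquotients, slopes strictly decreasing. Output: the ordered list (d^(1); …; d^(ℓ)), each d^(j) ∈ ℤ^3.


Via rank(M_{q-1}∘⋯∘M_p): M ≅ I[1,2], I[1,3].
μ_θ-semistable layers: μ^(1)=3/2; μ^(2)=-1

((1, 1, 0); (1, 1, 1))


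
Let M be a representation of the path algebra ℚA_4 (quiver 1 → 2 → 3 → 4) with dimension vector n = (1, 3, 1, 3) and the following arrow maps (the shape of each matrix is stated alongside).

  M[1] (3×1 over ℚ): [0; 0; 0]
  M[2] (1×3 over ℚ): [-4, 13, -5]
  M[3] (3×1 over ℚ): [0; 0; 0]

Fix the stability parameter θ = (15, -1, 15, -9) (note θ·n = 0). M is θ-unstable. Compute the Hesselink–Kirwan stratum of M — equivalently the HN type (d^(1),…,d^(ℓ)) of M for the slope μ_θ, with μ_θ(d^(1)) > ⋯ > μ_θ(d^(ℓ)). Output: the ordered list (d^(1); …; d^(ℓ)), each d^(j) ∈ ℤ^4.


Barcode: M ≅ I[1,1], I[2,2]^2, I[2,3], I[4,4]^3. HN layers by μ_θ (3 steps, strictly decreasing):
  μ^(1)=15; μ^(2)=-1; μ^(3)=-9

((1, 0, 1, 0); (0, 3, 0, 0); (0, 0, 0, 3))


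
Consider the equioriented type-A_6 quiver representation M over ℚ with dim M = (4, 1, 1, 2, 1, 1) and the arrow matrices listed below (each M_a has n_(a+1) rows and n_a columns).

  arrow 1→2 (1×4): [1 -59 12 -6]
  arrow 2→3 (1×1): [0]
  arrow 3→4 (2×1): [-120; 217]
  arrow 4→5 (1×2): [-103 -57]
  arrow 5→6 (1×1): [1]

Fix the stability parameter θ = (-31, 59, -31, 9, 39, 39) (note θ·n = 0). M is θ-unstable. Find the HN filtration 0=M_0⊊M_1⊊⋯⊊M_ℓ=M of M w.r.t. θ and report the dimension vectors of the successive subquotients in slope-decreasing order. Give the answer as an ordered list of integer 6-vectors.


Barcode: M ≅ I[1,1]^3, I[1,2], I[3,6], I[4,4]. HN layers by μ_θ (4 steps, strictly decreasing):
  μ^(1)=59; μ^(2)=39; μ^(3)=9; μ^(4)=-31

((0, 1, 0, 0, 0, 0); (0, 0, 0, 0, 1, 1); (0, 0, 0, 2, 0, 0); (4, 0, 1, 0, 0, 0))


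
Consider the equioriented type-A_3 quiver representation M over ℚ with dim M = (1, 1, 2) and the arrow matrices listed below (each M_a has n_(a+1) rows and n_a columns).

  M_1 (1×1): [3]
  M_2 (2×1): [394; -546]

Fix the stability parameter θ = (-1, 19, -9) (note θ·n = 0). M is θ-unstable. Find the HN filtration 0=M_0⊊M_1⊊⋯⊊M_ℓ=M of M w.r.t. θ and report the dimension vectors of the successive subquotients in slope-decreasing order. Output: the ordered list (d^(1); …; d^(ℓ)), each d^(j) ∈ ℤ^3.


Barcode: M ≅ I[1,3], I[3,3]. HN layers by μ_θ (3 steps, strictly decreasing):
  μ^(1)=5; μ^(2)=-1; μ^(3)=-9

((0, 1, 1); (1, 0, 0); (0, 0, 1))


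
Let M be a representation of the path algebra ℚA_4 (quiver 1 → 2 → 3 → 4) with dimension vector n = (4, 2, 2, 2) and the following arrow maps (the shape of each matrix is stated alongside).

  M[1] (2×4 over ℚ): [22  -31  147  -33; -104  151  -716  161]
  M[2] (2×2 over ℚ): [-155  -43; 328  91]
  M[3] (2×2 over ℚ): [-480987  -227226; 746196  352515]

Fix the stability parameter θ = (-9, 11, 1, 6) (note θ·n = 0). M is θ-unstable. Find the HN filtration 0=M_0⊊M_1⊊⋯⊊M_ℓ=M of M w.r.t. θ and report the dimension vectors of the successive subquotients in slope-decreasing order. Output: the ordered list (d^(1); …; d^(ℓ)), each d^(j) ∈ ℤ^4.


Barcode: M ≅ I[1,1]^2, I[1,4]^2. HN layers by μ_θ (2 steps, strictly decreasing):
  μ^(1)=6; μ^(2)=-9

((0, 2, 2, 2); (4, 0, 0, 0))


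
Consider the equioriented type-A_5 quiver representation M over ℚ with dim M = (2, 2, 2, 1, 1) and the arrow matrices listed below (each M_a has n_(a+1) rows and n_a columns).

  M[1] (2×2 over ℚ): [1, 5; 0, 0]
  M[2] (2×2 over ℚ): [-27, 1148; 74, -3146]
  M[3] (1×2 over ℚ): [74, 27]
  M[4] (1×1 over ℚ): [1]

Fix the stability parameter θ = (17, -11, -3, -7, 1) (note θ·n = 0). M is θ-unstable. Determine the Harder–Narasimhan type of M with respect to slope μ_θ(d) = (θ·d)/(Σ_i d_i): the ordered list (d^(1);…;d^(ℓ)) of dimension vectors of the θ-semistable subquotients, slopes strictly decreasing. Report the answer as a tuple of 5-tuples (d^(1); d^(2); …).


Via rank(M_{q-1}∘⋯∘M_p): M ≅ I[1,1], I[1,3], I[2,5].
μ_θ-semistable layers: μ^(1)=17; μ^(2)=1; μ^(3)=-5; μ^(4)=-11

((1, 0, 0, 0, 0); (1, 1, 1, 0, 1); (0, 0, 1, 1, 0); (0, 1, 0, 0, 0))


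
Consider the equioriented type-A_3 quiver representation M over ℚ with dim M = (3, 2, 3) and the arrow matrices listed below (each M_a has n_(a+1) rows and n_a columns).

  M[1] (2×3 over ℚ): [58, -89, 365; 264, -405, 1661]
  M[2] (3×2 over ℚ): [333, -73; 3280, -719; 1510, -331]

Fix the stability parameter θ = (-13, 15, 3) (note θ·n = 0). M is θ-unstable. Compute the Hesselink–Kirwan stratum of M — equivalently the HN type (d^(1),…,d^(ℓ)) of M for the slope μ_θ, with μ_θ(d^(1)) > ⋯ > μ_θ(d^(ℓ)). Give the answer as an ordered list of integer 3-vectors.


Via rank(M_{q-1}∘⋯∘M_p): M ≅ I[1,1], I[1,3]^2, I[3,3].
μ_θ-semistable layers: μ^(1)=9; μ^(2)=3; μ^(3)=-13

((0, 2, 2); (0, 0, 1); (3, 0, 0))


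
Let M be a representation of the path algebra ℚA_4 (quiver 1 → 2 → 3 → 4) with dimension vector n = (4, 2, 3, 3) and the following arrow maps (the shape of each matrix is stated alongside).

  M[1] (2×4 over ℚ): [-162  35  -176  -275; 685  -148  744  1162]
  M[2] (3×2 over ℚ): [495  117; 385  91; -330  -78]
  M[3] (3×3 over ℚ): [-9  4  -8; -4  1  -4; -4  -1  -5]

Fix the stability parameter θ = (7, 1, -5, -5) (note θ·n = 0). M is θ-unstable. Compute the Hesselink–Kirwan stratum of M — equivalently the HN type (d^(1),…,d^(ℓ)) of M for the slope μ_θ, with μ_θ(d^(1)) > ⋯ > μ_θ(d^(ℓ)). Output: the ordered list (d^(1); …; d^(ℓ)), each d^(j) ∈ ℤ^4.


Via rank(M_{q-1}∘⋯∘M_p): M ≅ I[1,1]^2, I[1,2], I[1,4], I[3,4]^2.
μ_θ-semistable layers: μ^(1)=7; μ^(2)=4; μ^(3)=-1/2; μ^(4)=-5

((2, 0, 0, 0); (1, 1, 0, 0); (1, 1, 1, 1); (0, 0, 2, 2))


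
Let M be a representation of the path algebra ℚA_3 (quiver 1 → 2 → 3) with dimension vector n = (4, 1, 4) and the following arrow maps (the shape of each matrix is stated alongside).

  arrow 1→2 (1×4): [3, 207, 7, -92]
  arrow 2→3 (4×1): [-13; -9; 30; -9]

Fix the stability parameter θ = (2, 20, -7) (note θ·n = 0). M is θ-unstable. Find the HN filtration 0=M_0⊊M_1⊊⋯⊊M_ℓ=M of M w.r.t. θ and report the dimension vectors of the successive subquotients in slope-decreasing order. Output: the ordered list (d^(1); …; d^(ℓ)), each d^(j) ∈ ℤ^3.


Barcode: M ≅ I[1,1]^3, I[1,3], I[3,3]^3. HN layers by μ_θ (3 steps, strictly decreasing):
  μ^(1)=13/2; μ^(2)=2; μ^(3)=-7

((0, 1, 1); (4, 0, 0); (0, 0, 3))


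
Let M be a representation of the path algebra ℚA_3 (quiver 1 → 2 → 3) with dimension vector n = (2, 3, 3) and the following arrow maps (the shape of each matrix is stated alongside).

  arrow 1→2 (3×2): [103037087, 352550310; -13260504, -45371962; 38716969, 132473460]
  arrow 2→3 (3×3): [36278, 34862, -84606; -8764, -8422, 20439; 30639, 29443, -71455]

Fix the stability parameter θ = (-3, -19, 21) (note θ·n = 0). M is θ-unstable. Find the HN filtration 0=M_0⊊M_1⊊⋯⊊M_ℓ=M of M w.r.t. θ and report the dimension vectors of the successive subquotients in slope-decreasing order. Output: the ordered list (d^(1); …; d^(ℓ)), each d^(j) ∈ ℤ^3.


Barcode: M ≅ I[1,2], I[1,3], I[2,3], I[3,3]. HN layers by μ_θ (3 steps, strictly decreasing):
  μ^(1)=21; μ^(2)=-11; μ^(3)=-19

((0, 0, 3); (2, 2, 0); (0, 1, 0))


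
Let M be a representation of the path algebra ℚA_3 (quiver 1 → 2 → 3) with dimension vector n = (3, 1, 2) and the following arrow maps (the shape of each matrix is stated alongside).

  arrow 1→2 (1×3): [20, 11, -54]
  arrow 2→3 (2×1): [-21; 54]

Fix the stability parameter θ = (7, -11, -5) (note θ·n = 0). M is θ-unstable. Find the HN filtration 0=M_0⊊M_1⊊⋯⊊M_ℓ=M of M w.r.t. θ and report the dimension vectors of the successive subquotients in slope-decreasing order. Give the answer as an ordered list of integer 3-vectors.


Via rank(M_{q-1}∘⋯∘M_p): M ≅ I[1,1]^2, I[1,3], I[3,3].
μ_θ-semistable layers: μ^(1)=7; μ^(2)=-3; μ^(3)=-5

((2, 0, 0); (1, 1, 1); (0, 0, 1))


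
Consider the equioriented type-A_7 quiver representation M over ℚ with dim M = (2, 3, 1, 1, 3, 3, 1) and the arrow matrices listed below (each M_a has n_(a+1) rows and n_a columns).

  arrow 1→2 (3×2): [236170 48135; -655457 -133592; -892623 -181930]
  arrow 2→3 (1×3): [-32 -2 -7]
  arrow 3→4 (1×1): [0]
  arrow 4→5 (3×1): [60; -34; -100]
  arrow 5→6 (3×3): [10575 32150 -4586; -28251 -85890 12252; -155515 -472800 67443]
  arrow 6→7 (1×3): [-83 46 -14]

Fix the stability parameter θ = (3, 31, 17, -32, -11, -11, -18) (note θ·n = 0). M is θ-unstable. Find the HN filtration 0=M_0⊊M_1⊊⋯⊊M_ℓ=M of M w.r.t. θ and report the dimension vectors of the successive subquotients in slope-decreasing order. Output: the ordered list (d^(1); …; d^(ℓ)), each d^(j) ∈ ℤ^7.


Interval decomposition of M: I[1,2], I[1,3], I[2,2], I[4,5], I[5,6], I[5,7], I[6,6].
HN type (ℓ=6): μ^(1)=31; μ^(2)=24; μ^(3)=3; μ^(4)=-11; μ^(5)=-40/3; μ^(6)=-32

((0, 2, 0, 0, 0, 0, 0); (0, 1, 1, 0, 0, 0, 0); (2, 0, 0, 0, 0, 0, 0); (0, 0, 0, 0, 2, 2, 0); (0, 0, 0, 0, 1, 1, 1); (0, 0, 0, 1, 0, 0, 0))


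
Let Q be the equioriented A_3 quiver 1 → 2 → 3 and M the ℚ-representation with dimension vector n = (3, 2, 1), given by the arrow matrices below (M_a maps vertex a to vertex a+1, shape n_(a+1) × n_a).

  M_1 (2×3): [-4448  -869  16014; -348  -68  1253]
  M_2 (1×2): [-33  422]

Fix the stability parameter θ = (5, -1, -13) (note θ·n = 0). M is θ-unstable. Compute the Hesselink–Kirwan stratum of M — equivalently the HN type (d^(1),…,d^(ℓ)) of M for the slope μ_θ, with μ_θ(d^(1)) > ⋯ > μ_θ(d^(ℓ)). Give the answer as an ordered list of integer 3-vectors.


Via rank(M_{q-1}∘⋯∘M_p): M ≅ I[1,1], I[1,2], I[1,3].
μ_θ-semistable layers: μ^(1)=5; μ^(2)=2; μ^(3)=-3

((1, 0, 0); (1, 1, 0); (1, 1, 1))


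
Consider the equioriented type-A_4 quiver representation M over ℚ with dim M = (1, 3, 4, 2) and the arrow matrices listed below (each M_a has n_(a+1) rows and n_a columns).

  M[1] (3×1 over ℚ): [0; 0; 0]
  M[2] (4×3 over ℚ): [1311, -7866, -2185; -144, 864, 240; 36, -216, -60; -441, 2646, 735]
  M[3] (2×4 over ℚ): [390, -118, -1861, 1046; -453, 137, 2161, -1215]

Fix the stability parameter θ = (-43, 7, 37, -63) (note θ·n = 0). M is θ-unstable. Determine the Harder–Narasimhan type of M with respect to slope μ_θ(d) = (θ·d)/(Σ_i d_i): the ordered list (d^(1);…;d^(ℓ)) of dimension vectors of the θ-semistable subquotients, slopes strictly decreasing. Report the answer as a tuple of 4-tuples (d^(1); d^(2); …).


Via rank(M_{q-1}∘⋯∘M_p): M ≅ I[1,1], I[2,2]^2, I[2,3], I[3,3], I[3,4]^2.
μ_θ-semistable layers: μ^(1)=37; μ^(2)=7; μ^(3)=-13; μ^(4)=-43

((0, 0, 2, 0); (0, 3, 0, 0); (0, 0, 2, 2); (1, 0, 0, 0))


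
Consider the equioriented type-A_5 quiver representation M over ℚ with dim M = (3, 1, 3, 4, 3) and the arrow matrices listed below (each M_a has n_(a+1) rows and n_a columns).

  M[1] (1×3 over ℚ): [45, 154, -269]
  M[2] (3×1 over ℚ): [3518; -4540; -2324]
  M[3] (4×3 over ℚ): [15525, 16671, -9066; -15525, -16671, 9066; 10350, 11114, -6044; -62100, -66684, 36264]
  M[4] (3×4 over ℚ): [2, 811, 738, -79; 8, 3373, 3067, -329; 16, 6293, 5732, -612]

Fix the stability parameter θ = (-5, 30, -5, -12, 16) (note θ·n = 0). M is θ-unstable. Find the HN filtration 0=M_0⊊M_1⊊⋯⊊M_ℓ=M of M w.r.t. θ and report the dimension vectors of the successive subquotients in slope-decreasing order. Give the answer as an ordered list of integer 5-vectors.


Via rank(M_{q-1}∘⋯∘M_p): M ≅ I[1,1]^2, I[1,5], I[3,3]^2, I[4,4], I[4,5]^2.
μ_θ-semistable layers: μ^(1)=16; μ^(2)=13/3; μ^(3)=-5; μ^(4)=-12

((0, 0, 0, 0, 3); (0, 1, 1, 1, 0); (3, 0, 2, 0, 0); (0, 0, 0, 3, 0))


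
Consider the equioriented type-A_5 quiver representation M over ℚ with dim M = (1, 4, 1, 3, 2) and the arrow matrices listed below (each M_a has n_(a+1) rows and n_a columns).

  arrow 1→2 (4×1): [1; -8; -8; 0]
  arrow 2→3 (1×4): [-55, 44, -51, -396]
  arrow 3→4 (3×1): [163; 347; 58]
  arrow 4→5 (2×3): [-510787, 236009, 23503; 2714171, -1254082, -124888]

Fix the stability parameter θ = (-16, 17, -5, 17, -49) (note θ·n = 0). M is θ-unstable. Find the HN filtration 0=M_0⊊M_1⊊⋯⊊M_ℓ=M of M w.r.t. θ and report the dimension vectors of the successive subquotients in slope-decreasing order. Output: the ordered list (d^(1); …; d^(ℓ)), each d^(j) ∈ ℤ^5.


Via rank(M_{q-1}∘⋯∘M_p): M ≅ I[1,5], I[2,2]^3, I[4,4], I[4,5].
μ_θ-semistable layers: μ^(1)=17; μ^(2)=-5; μ^(3)=-16

((0, 3, 0, 1, 0); (0, 1, 1, 1, 1); (1, 0, 0, 1, 1))


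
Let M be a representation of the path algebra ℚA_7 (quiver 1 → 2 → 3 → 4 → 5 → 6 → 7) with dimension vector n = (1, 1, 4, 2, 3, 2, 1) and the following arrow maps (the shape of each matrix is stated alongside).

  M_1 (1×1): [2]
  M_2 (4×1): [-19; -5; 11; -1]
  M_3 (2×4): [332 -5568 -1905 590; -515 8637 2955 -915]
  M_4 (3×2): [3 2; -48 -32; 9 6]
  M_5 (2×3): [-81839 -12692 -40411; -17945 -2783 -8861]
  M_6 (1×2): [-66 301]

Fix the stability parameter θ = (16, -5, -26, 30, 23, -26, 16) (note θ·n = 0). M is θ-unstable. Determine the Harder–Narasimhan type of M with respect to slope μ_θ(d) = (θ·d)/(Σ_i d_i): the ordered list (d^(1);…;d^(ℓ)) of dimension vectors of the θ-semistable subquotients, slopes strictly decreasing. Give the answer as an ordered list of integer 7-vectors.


Via rank(M_{q-1}∘⋯∘M_p): M ≅ I[1,5], I[3,3]^2, I[3,4], I[5,6], I[5,7].
μ_θ-semistable layers: μ^(1)=30; μ^(2)=53/2; μ^(3)=16; μ^(4)=-3/2; μ^(5)=-5; μ^(6)=-26

((0, 0, 0, 1, 0, 0, 0); (0, 0, 0, 1, 1, 0, 0); (0, 0, 0, 0, 0, 0, 1); (0, 0, 0, 0, 2, 2, 0); (1, 1, 1, 0, 0, 0, 0); (0, 0, 3, 0, 0, 0, 0))


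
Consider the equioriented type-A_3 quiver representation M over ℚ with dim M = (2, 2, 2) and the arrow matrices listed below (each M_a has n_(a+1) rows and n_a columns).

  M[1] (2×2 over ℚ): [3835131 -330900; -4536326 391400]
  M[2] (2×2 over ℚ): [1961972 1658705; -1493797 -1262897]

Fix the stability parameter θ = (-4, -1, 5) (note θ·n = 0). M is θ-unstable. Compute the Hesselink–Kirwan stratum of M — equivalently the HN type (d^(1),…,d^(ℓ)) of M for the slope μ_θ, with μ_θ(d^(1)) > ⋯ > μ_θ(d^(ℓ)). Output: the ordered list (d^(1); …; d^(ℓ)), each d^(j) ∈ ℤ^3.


Via rank(M_{q-1}∘⋯∘M_p): M ≅ I[1,1], I[1,3], I[2,3].
μ_θ-semistable layers: μ^(1)=5; μ^(2)=-1; μ^(3)=-4

((0, 0, 2); (0, 2, 0); (2, 0, 0))


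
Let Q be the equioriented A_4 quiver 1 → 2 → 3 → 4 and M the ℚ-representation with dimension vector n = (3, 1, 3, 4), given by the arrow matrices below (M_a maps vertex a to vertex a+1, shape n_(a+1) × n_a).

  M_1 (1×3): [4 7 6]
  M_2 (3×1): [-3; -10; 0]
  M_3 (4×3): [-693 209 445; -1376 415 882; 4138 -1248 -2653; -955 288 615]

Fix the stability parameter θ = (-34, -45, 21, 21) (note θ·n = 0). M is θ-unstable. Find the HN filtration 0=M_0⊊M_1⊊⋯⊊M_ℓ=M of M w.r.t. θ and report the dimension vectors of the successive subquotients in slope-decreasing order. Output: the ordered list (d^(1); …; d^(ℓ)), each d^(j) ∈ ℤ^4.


Barcode: M ≅ I[1,1]^2, I[1,4], I[3,4]^2, I[4,4]. HN layers by μ_θ (3 steps, strictly decreasing):
  μ^(1)=21; μ^(2)=-34; μ^(3)=-79/2

((0, 0, 3, 4); (2, 0, 0, 0); (1, 1, 0, 0))


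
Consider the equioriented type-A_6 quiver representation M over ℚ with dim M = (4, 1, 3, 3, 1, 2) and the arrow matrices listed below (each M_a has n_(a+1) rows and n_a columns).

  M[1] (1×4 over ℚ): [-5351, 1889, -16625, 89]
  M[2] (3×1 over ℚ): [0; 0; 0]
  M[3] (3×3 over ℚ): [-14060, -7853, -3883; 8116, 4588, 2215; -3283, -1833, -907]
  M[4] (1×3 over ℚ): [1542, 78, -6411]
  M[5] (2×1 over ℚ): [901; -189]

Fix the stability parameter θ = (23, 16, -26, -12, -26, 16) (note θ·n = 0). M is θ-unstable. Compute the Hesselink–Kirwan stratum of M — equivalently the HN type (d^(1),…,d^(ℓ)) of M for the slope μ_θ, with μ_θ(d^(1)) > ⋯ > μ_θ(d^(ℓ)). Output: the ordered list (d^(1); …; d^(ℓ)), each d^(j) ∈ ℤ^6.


Via rank(M_{q-1}∘⋯∘M_p): M ≅ I[1,1]^3, I[1,2], I[3,4]^2, I[3,6], I[6,6].
μ_θ-semistable layers: μ^(1)=23; μ^(2)=39/2; μ^(3)=16; μ^(4)=-12; μ^(5)=-19; μ^(6)=-26

((3, 0, 0, 0, 0, 0); (1, 1, 0, 0, 0, 0); (0, 0, 0, 0, 0, 2); (0, 0, 0, 2, 0, 0); (0, 0, 0, 1, 1, 0); (0, 0, 3, 0, 0, 0))


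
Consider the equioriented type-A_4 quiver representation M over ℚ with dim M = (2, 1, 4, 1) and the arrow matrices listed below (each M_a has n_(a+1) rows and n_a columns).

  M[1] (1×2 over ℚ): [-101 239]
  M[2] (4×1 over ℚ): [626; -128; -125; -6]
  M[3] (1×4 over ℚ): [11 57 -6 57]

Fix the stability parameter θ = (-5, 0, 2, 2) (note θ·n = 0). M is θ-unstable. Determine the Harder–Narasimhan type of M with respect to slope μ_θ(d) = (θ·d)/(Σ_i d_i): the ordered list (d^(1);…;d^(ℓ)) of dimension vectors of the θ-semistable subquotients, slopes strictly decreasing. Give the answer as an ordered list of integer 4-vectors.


Via rank(M_{q-1}∘⋯∘M_p): M ≅ I[1,1], I[1,4], I[3,3]^3.
μ_θ-semistable layers: μ^(1)=2; μ^(2)=0; μ^(3)=-5

((0, 0, 4, 1); (0, 1, 0, 0); (2, 0, 0, 0))


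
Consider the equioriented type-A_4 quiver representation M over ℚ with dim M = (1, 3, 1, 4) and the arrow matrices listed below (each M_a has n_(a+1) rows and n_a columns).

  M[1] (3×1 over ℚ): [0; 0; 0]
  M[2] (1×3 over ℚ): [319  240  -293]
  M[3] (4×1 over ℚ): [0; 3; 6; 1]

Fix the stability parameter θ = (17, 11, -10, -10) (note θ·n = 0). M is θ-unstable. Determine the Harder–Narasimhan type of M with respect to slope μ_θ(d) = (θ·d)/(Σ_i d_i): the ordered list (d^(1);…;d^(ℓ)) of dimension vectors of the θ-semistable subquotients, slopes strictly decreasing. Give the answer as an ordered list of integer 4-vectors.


Barcode: M ≅ I[1,1], I[2,2]^2, I[2,4], I[4,4]^3. HN layers by μ_θ (4 steps, strictly decreasing):
  μ^(1)=17; μ^(2)=11; μ^(3)=-3; μ^(4)=-10

((1, 0, 0, 0); (0, 2, 0, 0); (0, 1, 1, 1); (0, 0, 0, 3))


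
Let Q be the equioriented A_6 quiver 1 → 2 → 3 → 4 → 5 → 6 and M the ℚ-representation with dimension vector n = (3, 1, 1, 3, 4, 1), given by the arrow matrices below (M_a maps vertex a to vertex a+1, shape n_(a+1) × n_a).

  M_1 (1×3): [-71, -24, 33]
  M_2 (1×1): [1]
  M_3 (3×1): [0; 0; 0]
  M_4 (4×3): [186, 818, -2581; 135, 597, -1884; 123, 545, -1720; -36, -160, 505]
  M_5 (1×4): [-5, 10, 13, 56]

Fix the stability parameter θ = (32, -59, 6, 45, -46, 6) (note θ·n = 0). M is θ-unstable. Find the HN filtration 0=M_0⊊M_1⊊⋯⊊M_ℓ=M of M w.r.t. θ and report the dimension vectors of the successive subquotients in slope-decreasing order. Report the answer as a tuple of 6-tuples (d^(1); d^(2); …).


Barcode: M ≅ I[1,1]^2, I[1,3], I[4,4], I[4,5], I[4,6], I[5,5]^2. HN layers by μ_θ (6 steps, strictly decreasing):
  μ^(1)=45; μ^(2)=32; μ^(3)=6; μ^(4)=-1/2; μ^(5)=-27/2; μ^(6)=-46

((0, 0, 0, 1, 0, 0); (2, 0, 0, 0, 0, 0); (0, 0, 1, 0, 0, 1); (0, 0, 0, 2, 2, 0); (1, 1, 0, 0, 0, 0); (0, 0, 0, 0, 2, 0))


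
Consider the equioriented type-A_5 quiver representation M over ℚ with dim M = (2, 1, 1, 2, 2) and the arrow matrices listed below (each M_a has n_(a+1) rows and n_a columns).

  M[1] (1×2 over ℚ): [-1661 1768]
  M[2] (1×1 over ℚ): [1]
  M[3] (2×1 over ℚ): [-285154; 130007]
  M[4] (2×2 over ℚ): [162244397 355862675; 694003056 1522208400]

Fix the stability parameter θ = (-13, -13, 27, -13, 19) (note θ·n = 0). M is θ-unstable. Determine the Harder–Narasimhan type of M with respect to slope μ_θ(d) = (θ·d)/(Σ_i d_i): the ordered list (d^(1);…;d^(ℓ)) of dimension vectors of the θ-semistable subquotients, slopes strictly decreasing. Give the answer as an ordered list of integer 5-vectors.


Interval decomposition of M: I[1,1], I[1,5], I[4,4], I[5,5].
HN type (ℓ=3): μ^(1)=19; μ^(2)=7; μ^(3)=-13

((0, 0, 0, 0, 2); (0, 0, 1, 1, 0); (2, 1, 0, 1, 0))


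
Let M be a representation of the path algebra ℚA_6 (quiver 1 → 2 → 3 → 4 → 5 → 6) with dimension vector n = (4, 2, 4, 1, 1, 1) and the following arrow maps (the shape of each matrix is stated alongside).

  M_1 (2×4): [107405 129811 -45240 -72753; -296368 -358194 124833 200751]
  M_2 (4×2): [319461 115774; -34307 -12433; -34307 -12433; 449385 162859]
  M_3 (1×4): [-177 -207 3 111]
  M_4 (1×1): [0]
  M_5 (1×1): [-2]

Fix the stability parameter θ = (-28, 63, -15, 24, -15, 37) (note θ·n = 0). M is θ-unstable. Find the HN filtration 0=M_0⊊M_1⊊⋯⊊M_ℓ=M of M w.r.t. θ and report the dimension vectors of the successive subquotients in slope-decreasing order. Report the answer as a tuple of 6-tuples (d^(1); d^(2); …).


Barcode: M ≅ I[1,1]^2, I[1,3], I[1,4], I[3,3]^2, I[5,6]. HN layers by μ_θ (4 steps, strictly decreasing):
  μ^(1)=37; μ^(2)=24; μ^(3)=-15; μ^(4)=-28

((0, 0, 0, 0, 0, 1); (0, 2, 2, 1, 0, 0); (0, 0, 2, 0, 1, 0); (4, 0, 0, 0, 0, 0))


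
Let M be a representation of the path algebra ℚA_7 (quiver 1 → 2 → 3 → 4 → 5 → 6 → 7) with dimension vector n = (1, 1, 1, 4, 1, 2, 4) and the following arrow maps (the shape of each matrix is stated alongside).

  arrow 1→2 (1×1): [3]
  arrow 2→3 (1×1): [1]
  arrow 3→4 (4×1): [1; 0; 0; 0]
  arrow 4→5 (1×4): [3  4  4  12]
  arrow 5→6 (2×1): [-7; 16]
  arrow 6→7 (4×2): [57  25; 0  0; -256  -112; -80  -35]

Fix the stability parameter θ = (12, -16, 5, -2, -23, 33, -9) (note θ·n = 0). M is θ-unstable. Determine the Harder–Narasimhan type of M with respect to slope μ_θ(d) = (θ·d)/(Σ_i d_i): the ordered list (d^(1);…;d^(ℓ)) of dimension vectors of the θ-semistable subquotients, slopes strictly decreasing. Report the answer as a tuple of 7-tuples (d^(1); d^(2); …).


Barcode: M ≅ I[1,7], I[4,4]^3, I[6,7], I[7,7]^2. HN layers by μ_θ (4 steps, strictly decreasing):
  μ^(1)=12; μ^(2)=-2; μ^(3)=-24/5; μ^(4)=-9

((0, 0, 0, 0, 0, 2, 2); (0, 0, 0, 3, 0, 0, 0); (1, 1, 1, 1, 1, 0, 0); (0, 0, 0, 0, 0, 0, 2))


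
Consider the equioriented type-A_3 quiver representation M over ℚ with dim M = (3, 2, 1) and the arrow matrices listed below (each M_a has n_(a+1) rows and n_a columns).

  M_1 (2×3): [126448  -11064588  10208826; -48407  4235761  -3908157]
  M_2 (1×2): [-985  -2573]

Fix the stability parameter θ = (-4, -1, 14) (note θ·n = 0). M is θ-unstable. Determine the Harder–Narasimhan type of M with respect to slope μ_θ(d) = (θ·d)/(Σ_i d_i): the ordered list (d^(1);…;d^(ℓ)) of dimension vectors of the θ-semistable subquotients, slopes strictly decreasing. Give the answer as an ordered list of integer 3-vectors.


Barcode: M ≅ I[1,1], I[1,2], I[1,3]. HN layers by μ_θ (3 steps, strictly decreasing):
  μ^(1)=14; μ^(2)=-1; μ^(3)=-4

((0, 0, 1); (0, 2, 0); (3, 0, 0))


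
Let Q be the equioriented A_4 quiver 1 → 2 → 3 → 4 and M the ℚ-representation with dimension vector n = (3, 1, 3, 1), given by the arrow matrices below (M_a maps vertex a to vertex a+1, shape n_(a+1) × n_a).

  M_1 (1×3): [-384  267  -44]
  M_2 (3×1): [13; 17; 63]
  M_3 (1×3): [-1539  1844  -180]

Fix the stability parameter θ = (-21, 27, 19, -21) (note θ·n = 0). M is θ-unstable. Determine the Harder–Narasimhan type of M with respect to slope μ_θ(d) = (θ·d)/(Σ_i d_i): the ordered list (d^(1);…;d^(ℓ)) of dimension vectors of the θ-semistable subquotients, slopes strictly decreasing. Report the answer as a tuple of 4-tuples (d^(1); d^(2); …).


Barcode: M ≅ I[1,1]^2, I[1,4], I[3,3]^2. HN layers by μ_θ (3 steps, strictly decreasing):
  μ^(1)=19; μ^(2)=25/3; μ^(3)=-21

((0, 0, 2, 0); (0, 1, 1, 1); (3, 0, 0, 0))


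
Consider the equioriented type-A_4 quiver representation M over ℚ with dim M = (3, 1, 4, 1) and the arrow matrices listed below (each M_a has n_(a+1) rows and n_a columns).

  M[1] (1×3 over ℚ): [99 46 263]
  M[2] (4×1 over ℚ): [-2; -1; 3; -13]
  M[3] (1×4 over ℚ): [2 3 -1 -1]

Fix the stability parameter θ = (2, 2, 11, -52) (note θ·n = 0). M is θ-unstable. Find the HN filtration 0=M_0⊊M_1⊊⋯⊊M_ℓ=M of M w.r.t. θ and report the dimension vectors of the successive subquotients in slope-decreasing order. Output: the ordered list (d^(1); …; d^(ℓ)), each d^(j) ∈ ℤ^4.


Interval decomposition of M: I[1,1]^2, I[1,4], I[3,3]^3.
HN type (ℓ=3): μ^(1)=11; μ^(2)=2; μ^(3)=-37/4

((0, 0, 3, 0); (2, 0, 0, 0); (1, 1, 1, 1))


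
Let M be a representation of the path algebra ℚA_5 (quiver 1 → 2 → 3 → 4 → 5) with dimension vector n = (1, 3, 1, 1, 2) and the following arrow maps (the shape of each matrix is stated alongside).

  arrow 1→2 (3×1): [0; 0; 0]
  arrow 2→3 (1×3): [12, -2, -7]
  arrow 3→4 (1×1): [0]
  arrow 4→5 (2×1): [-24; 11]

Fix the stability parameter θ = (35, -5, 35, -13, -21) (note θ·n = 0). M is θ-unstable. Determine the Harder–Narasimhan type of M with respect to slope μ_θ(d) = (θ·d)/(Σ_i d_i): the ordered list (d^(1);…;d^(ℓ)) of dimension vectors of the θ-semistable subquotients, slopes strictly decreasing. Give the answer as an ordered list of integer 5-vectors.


Interval decomposition of M: I[1,1], I[2,2]^2, I[2,3], I[4,5], I[5,5].
HN type (ℓ=4): μ^(1)=35; μ^(2)=-5; μ^(3)=-17; μ^(4)=-21

((1, 0, 1, 0, 0); (0, 3, 0, 0, 0); (0, 0, 0, 1, 1); (0, 0, 0, 0, 1))


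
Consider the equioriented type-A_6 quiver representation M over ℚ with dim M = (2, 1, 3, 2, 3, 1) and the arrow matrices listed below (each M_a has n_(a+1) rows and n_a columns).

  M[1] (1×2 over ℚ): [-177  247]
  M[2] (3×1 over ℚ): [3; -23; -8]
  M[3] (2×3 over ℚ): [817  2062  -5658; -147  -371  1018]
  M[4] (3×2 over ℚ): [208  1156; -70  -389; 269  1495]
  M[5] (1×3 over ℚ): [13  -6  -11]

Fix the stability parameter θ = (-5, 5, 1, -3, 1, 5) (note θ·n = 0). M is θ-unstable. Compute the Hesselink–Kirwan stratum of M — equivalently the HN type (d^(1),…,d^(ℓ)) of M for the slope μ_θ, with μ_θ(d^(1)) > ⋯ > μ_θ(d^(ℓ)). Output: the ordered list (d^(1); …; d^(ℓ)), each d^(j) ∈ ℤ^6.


Barcode: M ≅ I[1,1], I[1,6], I[3,3], I[3,5], I[5,5]. HN layers by μ_θ (4 steps, strictly decreasing):
  μ^(1)=5; μ^(2)=1; μ^(3)=-1; μ^(4)=-5

((0, 0, 0, 0, 0, 1); (0, 1, 2, 1, 3, 0); (0, 0, 1, 1, 0, 0); (2, 0, 0, 0, 0, 0))


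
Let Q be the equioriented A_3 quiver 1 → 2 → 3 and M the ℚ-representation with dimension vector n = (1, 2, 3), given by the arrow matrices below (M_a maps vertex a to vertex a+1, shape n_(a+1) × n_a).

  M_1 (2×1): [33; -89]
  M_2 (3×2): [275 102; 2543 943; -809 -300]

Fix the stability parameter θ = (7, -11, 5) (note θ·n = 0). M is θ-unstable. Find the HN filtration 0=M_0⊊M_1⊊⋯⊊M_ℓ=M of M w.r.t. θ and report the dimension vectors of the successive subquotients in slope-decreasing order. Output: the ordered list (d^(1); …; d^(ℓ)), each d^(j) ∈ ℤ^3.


Interval decomposition of M: I[1,3], I[2,3], I[3,3].
HN type (ℓ=3): μ^(1)=5; μ^(2)=-2; μ^(3)=-11

((0, 0, 3); (1, 1, 0); (0, 1, 0))


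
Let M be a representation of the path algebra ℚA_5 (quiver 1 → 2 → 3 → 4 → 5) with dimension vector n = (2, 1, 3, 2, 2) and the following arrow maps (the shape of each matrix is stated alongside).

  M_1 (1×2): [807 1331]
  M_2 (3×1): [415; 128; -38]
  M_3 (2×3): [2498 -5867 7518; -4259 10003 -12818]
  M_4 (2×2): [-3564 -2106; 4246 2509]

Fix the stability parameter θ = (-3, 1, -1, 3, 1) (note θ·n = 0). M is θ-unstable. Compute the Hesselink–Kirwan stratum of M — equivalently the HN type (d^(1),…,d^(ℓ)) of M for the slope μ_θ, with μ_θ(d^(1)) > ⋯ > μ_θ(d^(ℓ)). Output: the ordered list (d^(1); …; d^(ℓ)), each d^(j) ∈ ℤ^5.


Barcode: M ≅ I[1,1], I[1,5], I[3,3], I[3,4], I[5,5]. HN layers by μ_θ (6 steps, strictly decreasing):
  μ^(1)=3; μ^(2)=2; μ^(3)=1; μ^(4)=0; μ^(5)=-1; μ^(6)=-3

((0, 0, 0, 1, 0); (0, 0, 0, 1, 1); (0, 0, 0, 0, 1); (0, 1, 1, 0, 0); (0, 0, 2, 0, 0); (2, 0, 0, 0, 0))


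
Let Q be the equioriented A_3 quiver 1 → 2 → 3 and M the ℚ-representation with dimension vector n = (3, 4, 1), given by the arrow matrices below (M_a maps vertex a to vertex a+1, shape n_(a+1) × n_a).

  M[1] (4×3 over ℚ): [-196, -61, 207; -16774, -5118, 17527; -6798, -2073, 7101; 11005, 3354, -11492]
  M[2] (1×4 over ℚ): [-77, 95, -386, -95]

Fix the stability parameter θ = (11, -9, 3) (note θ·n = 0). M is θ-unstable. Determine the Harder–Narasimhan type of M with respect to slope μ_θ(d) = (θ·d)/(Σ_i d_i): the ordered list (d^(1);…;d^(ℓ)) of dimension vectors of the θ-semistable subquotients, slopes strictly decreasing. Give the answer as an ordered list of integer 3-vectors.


Barcode: M ≅ I[1,2]^2, I[1,3], I[2,2]. HN layers by μ_θ (3 steps, strictly decreasing):
  μ^(1)=3; μ^(2)=1; μ^(3)=-9

((0, 0, 1); (3, 3, 0); (0, 1, 0))


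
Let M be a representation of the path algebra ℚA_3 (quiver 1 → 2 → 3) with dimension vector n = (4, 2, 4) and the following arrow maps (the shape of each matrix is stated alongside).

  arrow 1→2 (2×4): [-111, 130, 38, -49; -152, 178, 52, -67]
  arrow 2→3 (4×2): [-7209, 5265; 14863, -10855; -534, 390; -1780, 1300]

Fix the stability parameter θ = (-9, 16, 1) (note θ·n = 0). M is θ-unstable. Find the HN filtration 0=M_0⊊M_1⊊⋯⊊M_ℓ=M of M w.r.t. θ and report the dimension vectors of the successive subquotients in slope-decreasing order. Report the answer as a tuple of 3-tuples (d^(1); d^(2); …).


Barcode: M ≅ I[1,1]^2, I[1,2], I[1,3], I[3,3]^3. HN layers by μ_θ (4 steps, strictly decreasing):
  μ^(1)=16; μ^(2)=17/2; μ^(3)=1; μ^(4)=-9

((0, 1, 0); (0, 1, 1); (0, 0, 3); (4, 0, 0))


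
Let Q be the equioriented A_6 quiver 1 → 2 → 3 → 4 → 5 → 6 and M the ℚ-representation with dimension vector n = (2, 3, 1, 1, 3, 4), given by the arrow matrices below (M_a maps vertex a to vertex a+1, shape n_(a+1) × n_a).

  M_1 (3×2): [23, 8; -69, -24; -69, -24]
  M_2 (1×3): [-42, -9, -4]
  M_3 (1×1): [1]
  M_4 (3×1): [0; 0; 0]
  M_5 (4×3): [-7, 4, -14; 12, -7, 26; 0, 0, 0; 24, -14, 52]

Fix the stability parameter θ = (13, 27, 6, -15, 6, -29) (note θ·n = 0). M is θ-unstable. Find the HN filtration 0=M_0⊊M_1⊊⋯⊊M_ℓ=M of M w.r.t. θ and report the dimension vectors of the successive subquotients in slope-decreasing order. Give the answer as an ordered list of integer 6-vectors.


Via rank(M_{q-1}∘⋯∘M_p): M ≅ I[1,1], I[1,4], I[2,2]^2, I[5,5], I[5,6]^2, I[6,6]^2.
μ_θ-semistable layers: μ^(1)=27; μ^(2)=13; μ^(3)=31/4; μ^(4)=6; μ^(5)=-23/2; μ^(6)=-29

((0, 2, 0, 0, 0, 0); (1, 0, 0, 0, 0, 0); (1, 1, 1, 1, 0, 0); (0, 0, 0, 0, 1, 0); (0, 0, 0, 0, 2, 2); (0, 0, 0, 0, 0, 2))
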